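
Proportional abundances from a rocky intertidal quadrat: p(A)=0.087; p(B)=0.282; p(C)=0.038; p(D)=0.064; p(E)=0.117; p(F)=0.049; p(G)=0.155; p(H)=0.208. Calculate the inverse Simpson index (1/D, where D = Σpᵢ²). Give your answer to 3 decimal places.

D = 0.087² + 0.282² + 0.038² + 0.064² + 0.117² + 0.049² + 0.155² + 0.208² = 0.0075690 + 0.0795240 + 0.0014440 + 0.0040960 + 0.0136890 + 0.0024010 + 0.0240250 + 0.0432640 = 0.1760120 (working shown to 7 dp, full precision carried).
So 1/D = 5.68143, i.e. 5.681 to 3 decimal places.

5.681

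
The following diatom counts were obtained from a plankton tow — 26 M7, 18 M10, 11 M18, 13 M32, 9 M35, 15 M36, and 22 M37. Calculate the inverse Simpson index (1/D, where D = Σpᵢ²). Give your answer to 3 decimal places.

6.248

Total N = 26+18+11+13+9+15+22 = 114, so the proportions are 0.2280702, 0.1578947, 0.0964912, 0.1140351, 0.0789474, 0.1315789, 0.1929825 (working shown to 7 dp, full precision carried).
D = 0.2280702² + 0.1578947² + 0.0964912² + 0.1140351² + 0.0789474² + 0.1315789² + 0.1929825² = 0.0520160 + 0.0249307 + 0.0093106 + 0.0130040 + 0.0062327 + 0.0173130 + 0.0372422 = 0.1600492.
So 1/D = 6.24808, i.e. 6.248 to 3 decimal places.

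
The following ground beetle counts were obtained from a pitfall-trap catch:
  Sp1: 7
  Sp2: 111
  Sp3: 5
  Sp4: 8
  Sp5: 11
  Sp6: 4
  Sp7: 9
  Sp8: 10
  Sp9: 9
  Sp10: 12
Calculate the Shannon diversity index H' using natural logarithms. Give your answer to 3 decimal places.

1.541

Total N = 7+111+5+8+11+4+9+10+9+12 = 186, so the proportions are 0.03763, 0.59677, 0.02688, 0.04301, 0.05914, 0.02151, 0.04839, 0.05376, 0.04839, 0.06452 (working shown to 5 dp, full precision carried).
Each pᵢ ln pᵢ term: 0.03763×(-3.27984)=-0.12343, 0.59677×(-0.51622)=-0.30806, 0.02688×(-3.61631)=-0.09721, 0.04301×(-3.14631)=-0.13532, 0.05914×(-2.82785)=-0.16724, 0.02151×(-3.83945)=-0.08257, 0.04839×(-3.02852)=-0.14654, 0.05376×(-2.92316)=-0.15716, 0.04839×(-3.02852)=-0.14654, 0.06452×(-2.74084)=-0.17683.
Sum = -1.54091, so H' = 1.541.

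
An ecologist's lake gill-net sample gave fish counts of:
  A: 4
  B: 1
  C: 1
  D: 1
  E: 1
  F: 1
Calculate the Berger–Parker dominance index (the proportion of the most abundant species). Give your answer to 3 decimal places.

Total N = 4+1+1+1+1+1 = 9, so the proportions are 0.44444, 0.11111, 0.11111, 0.11111, 0.11111, 0.11111 (working shown to 5 dp, full precision carried).
The largest proportion is 0.44444, i.e. d = 0.444 to 3 decimal places.

0.444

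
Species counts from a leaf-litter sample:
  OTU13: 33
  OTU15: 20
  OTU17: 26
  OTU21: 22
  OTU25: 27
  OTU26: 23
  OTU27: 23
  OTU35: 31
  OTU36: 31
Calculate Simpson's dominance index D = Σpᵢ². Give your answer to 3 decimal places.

Total N = 33+20+26+22+27+23+23+31+31 = 236, so the proportions are 0.13983, 0.08475, 0.11017, 0.09322, 0.11441, 0.09746, 0.09746, 0.13136, 0.13136 (working shown to 5 dp, full precision carried).
D = 0.13983² + 0.08475² + 0.11017² + 0.09322² + 0.11441² + 0.09746² + 0.09746² + 0.13136² + 0.13136² = 0.01955 + 0.00718 + 0.01214 + 0.00869 + 0.01309 + 0.00950 + 0.00950 + 0.01725 + 0.01725 = 0.11416.
To 3 decimal places, D = 0.114.

0.114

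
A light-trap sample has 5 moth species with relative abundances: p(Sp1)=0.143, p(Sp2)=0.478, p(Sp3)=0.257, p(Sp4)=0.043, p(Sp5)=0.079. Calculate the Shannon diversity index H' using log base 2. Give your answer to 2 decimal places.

1.90

Each pᵢ log₂ pᵢ term (working shown to 4 dp, full precision carried): 0.143×(-2.8059)=-0.4012, 0.478×(-1.0649)=-0.5090, 0.257×(-1.9602)=-0.5038, 0.043×(-4.5395)=-0.1952, 0.079×(-3.6620)=-0.2893.
Sum = -1.8985, so H' = 1.90.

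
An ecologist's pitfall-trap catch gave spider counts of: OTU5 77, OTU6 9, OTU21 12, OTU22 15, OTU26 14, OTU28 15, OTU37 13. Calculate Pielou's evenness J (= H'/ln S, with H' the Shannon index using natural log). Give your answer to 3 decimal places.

0.816

Total N = 77+9+12+15+14+15+13 = 155, so the proportions are 0.49677, 0.05806, 0.07742, 0.09677, 0.09032, 0.09677, 0.08387 (working shown to 5 dp, full precision carried).
H' = −Σ pᵢ ln pᵢ = −((-0.34755) + (-0.16526) + (-0.19808) + (-0.22600) + (-0.21717) + (-0.22600) + (-0.20787)) = 1.58794.
With S = 7 species, ln S = 1.94591, so J = 1.58794/1.94591 = 0.81604, i.e. 0.816 to 3 decimal places.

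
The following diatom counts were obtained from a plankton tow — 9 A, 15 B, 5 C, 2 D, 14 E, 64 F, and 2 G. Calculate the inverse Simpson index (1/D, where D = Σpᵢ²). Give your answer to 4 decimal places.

Total N = 9+15+5+2+14+64+2 = 111, so the proportions are 0.0810811, 0.1351351, 0.045045, 0.018018, 0.1261261, 0.5765766, 0.018018 (working shown to 7 dp, full precision carried).
D = 0.0810811² + 0.1351351² + 0.045045² + 0.018018² + 0.1261261² + 0.5765766² + 0.018018² = 0.0065741 + 0.0182615 + 0.0020291 + 0.0003246 + 0.0159078 + 0.3324405 + 0.0003246 = 0.3758623.
So 1/D = 2.660548, i.e. 2.6605 to 4 decimal places.

2.6605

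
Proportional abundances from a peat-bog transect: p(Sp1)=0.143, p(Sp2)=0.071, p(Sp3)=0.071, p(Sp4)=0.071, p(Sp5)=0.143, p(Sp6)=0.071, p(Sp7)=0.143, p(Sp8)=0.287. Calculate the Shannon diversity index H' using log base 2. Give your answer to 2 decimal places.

Each pᵢ log₂ pᵢ term (working shown to 4 dp, full precision carried): 0.143×(-2.8059)=-0.4012, 0.071×(-3.8160)=-0.2709, 0.071×(-3.8160)=-0.2709, 0.071×(-3.8160)=-0.2709, 0.143×(-2.8059)=-0.4012, 0.071×(-3.8160)=-0.2709, 0.143×(-2.8059)=-0.4012, 0.287×(-1.8009)=-0.5169.
Sum = -2.8043, so H' = 2.80.

2.80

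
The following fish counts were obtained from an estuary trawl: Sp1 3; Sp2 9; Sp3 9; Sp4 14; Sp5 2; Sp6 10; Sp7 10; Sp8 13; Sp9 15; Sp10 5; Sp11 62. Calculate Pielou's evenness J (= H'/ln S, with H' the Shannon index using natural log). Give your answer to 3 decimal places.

Total N = 3+9+9+14+2+10+10+13+15+5+62 = 152, so the proportions are 0.01974, 0.05921, 0.05921, 0.09211, 0.01316, 0.06579, 0.06579, 0.08553, 0.09868, 0.03289, 0.40789 (working shown to 5 dp, full precision carried).
H' = −Σ pᵢ ln pᵢ = −((-0.07747) + (-0.16737) + (-0.16737) + (-0.21965) + (-0.05698) + (-0.17903) + (-0.17903) + (-0.21030) + (-0.22854) + (-0.11232) + (-0.36578)) = 1.96385.
With S = 11 species, ln S = 2.39790, so J = 1.96385/2.39790 = 0.81899, i.e. 0.819 to 3 decimal places.

0.819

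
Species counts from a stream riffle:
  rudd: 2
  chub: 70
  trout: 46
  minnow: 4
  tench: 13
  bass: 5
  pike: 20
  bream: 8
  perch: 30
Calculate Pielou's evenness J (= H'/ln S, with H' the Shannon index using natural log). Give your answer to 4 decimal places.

Total N = 2+70+46+4+13+5+20+8+30 = 198, so the proportions are 0.010101, 0.353535, 0.232323, 0.020202, 0.065657, 0.025253, 0.10101, 0.040404, 0.151515 (working shown to 6 dp, full precision carried).
H' = −Σ pᵢ ln pᵢ = −((-0.046415) + (-0.367596) + (-0.339105) + (-0.078828) + (-0.178804) + (-0.092900) + (-0.231569) + (-0.129650) + (-0.285920)) = 1.750786.
With S = 9 species, ln S = 2.197225, so J = 1.750786/2.197225 = 0.796817, i.e. 0.7968 to 4 decimal places.

0.7968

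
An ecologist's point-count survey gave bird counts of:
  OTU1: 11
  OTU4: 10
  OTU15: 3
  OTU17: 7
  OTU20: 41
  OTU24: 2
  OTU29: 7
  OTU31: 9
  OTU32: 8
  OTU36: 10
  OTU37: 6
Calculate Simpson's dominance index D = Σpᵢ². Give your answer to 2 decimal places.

Total N = 11+10+3+7+41+2+7+9+8+10+6 = 114, so the proportions are 0.0965, 0.0877, 0.0263, 0.0614, 0.3596, 0.0175, 0.0614, 0.0789, 0.0702, 0.0877, 0.0526 (working shown to 4 dp, full precision carried).
D = 0.0965² + 0.0877² + 0.0263² + 0.0614² + 0.3596² + 0.0175² + 0.0614² + 0.0789² + 0.0702² + 0.0877² + 0.0526² = 0.0093 + 0.0077 + 0.0007 + 0.0038 + 0.1293 + 0.0003 + 0.0038 + 0.0062 + 0.0049 + 0.0077 + 0.0028 = 0.1765.
To 2 decimal places, D = 0.18.

0.18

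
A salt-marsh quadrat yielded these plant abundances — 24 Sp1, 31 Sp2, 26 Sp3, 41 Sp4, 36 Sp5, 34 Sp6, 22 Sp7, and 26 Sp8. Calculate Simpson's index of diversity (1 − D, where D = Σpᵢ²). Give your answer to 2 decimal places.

Total N = 24+31+26+41+36+34+22+26 = 240, so the proportions are 0.1, 0.1292, 0.1083, 0.1708, 0.15, 0.1417, 0.0917, 0.1083 (working shown to 4 dp, full precision carried).
D = 0.1² + 0.1292² + 0.1083² + 0.1708² + 0.15² + 0.1417² + 0.0917² + 0.1083² = 0.0100 + 0.0167 + 0.0117 + 0.0292 + 0.0225 + 0.0201 + 0.0084 + 0.0117 = 0.1303.
So 1 − D = 0.8697, i.e. 0.87 to 2 decimal places.

0.87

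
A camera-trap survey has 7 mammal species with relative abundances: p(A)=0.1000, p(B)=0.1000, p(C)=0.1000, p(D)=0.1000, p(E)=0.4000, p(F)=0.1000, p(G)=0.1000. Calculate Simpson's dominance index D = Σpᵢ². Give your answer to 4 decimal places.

D = 0.1² + 0.1² + 0.1² + 0.1² + 0.4² + 0.1² + 0.1² = 0.010000 + 0.010000 + 0.010000 + 0.010000 + 0.160000 + 0.010000 + 0.010000 = 0.220000 (working shown to 6 dp, full precision carried).
To 4 decimal places, D = 0.2200.

0.2200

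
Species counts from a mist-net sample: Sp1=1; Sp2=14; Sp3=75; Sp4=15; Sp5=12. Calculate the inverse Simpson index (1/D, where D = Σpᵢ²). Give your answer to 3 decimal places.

Total N = 1+14+75+15+12 = 117, so the proportions are 0.008547, 0.119658, 0.641026, 0.128205, 0.102564 (working shown to 6 dp, full precision carried).
D = 0.008547² + 0.119658² + 0.641026² + 0.128205² + 0.102564² = 0.000073 + 0.014318 + 0.410914 + 0.016437 + 0.010519 = 0.452261.
So 1/D = 2.21111, i.e. 2.211 to 3 decimal places.

2.211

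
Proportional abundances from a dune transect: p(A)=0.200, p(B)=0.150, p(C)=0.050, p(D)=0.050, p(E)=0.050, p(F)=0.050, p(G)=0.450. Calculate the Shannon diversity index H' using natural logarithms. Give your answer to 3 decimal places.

1.565

Each pᵢ ln pᵢ term (working shown to 5 dp, full precision carried): 0.2×(-1.60944)=-0.32189, 0.15×(-1.89712)=-0.28457, 0.05×(-2.99573)=-0.14979, 0.05×(-2.99573)=-0.14979, 0.05×(-2.99573)=-0.14979, 0.05×(-2.99573)=-0.14979, 0.45×(-0.79851)=-0.35933.
Sum = -1.56493, so H' = 1.565.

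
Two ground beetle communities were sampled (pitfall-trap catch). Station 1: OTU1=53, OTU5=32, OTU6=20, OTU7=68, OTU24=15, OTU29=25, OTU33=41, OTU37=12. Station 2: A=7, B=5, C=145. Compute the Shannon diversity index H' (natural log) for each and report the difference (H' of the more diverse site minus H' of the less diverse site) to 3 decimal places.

1.610

Station 1: N=266, proportions 0.19925, 0.1203, 0.07519, 0.25564, 0.05639, 0.09398, 0.15414, 0.04511, giving H' = 1.93185 (working shown to 5 dp, full precision carried).
Station 2: N=157, proportions 0.04459, 0.03185, 0.92357, giving H' = 0.32188.
Difference = |1.93185 − 0.32188| = 1.60997, i.e. 1.610 to 3 decimal places.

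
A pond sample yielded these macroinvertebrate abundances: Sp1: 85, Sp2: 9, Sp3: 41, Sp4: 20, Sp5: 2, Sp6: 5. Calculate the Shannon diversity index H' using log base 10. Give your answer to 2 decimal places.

Total N = 85+9+41+20+2+5 = 162, so the proportions are 0.5247, 0.0556, 0.2531, 0.1235, 0.0123, 0.0309 (working shown to 4 dp, full precision carried).
Each pᵢ log₁₀ pᵢ term: 0.5247×(-0.2801)=-0.1470, 0.0556×(-1.2553)=-0.0697, 0.2531×(-0.5967)=-0.1510, 0.1235×(-0.9085)=-0.1122, 0.0123×(-1.9085)=-0.0236, 0.0309×(-1.5105)=-0.0466.
Sum = -0.5501, so H' = 0.55.

0.55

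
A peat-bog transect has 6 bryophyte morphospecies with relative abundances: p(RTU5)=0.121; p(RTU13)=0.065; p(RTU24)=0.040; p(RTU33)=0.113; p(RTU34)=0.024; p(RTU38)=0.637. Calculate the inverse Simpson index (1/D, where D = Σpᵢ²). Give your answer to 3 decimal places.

2.275

D = 0.121² + 0.065² + 0.04² + 0.113² + 0.024² + 0.637² = 0.014641 + 0.004225 + 0.001600 + 0.012769 + 0.000576 + 0.405769 = 0.439580 (working shown to 6 dp, full precision carried).
So 1/D = 2.27490, i.e. 2.275 to 3 decimal places.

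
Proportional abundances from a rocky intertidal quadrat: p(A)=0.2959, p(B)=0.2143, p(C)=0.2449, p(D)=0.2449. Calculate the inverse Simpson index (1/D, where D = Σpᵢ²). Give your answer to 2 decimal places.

3.95

D = 0.2959² + 0.2143² + 0.2449² + 0.2449² = 0.087557 + 0.045924 + 0.059976 + 0.059976 = 0.253433 (working shown to 6 dp, full precision carried).
So 1/D = 3.9458, i.e. 3.95 to 2 decimal places.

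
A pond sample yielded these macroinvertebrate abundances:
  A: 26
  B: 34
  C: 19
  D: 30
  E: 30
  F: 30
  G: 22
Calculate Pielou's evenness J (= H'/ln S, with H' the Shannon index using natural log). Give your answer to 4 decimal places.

0.9915

Total N = 26+34+19+30+30+30+22 = 191, so the proportions are 0.136126, 0.17801, 0.099476, 0.157068, 0.157068, 0.157068, 0.115183 (working shown to 6 dp, full precision carried).
H' = −Σ pᵢ ln pᵢ = −((-0.271459) + (-0.307231) + (-0.229575) + (-0.290745) + (-0.290745) + (-0.290745) + (-0.248938)) = 1.929437.
With S = 7 species, ln S = 1.945910, so J = 1.929437/1.945910 = 0.991534, i.e. 0.9915 to 4 decimal places.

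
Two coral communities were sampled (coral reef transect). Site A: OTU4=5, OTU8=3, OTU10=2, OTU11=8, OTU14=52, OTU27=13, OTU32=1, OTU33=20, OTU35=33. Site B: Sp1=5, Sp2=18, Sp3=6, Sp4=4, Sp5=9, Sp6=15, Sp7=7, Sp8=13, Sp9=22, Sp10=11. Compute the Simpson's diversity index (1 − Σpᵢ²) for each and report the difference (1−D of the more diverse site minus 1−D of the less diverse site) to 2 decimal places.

0.11

Site A: N=137, proportions 0.036496, 0.021898, 0.014599, 0.058394, 0.379562, 0.094891, 0.007299, 0.145985, 0.240876, giving 1−D = 0.762108 (working shown to 6 dp, full precision carried).
Site B: N=110, proportions 0.045455, 0.163636, 0.054545, 0.036364, 0.081818, 0.136364, 0.063636, 0.118182, 0.2, 0.1, giving 1−D = 0.873554.
Difference = |0.762108 − 0.873554| = 0.111446, i.e. 0.11 to 2 decimal places.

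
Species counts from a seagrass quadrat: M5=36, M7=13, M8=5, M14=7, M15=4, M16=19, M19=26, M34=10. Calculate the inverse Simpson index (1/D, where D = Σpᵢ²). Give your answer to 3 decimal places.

5.349

Total N = 36+13+5+7+4+19+26+10 = 120, so the proportions are 0.3, 0.1083333, 0.0416667, 0.0583333, 0.0333333, 0.1583333, 0.2166667, 0.0833333 (working shown to 7 dp, full precision carried).
D = 0.3² + 0.1083333² + 0.0416667² + 0.0583333² + 0.0333333² + 0.1583333² + 0.2166667² + 0.0833333² = 0.0900000 + 0.0117361 + 0.0017361 + 0.0034028 + 0.0011111 + 0.0250694 + 0.0469444 + 0.0069444 = 0.1869444.
So 1/D = 5.34918, i.e. 5.349 to 3 decimal places.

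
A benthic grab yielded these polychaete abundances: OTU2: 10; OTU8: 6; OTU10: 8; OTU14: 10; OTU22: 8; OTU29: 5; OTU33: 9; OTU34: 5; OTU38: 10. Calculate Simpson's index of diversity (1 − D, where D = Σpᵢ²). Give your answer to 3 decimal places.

0.882

Total N = 10+6+8+10+8+5+9+5+10 = 71, so the proportions are 0.14085, 0.08451, 0.11268, 0.14085, 0.11268, 0.07042, 0.12676, 0.07042, 0.14085 (working shown to 5 dp, full precision carried).
D = 0.14085² + 0.08451² + 0.11268² + 0.14085² + 0.11268² + 0.07042² + 0.12676² + 0.07042² + 0.14085² = 0.01984 + 0.00714 + 0.01270 + 0.01984 + 0.01270 + 0.00496 + 0.01607 + 0.00496 + 0.01984 = 0.11803.
So 1 − D = 0.88197, i.e. 0.882 to 3 decimal places.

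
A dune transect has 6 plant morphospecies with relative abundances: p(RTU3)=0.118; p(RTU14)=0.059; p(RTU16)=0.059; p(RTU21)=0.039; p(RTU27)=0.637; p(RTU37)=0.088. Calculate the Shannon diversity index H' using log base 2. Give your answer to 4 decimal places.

1.7512

Each pᵢ log₂ pᵢ term (working shown to 6 dp, full precision carried): 0.118×(-3.083141)=-0.363811, 0.059×(-4.083141)=-0.240905, 0.059×(-4.083141)=-0.240905, 0.039×(-4.680382)=-0.182535, 0.637×(-0.650635)=-0.414454, 0.088×(-3.506353)=-0.308559.
Sum = -1.751170, so H' = 1.7512.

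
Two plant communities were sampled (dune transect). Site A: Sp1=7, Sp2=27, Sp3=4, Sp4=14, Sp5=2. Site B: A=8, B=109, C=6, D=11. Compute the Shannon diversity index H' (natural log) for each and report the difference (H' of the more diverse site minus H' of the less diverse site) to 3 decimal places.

0.596

Site A: N=54, proportions 0.12963, 0.5, 0.07407, 0.25926, 0.03704, giving H' = 1.27626 (working shown to 5 dp, full precision carried).
Site B: N=134, proportions 0.0597, 0.81343, 0.04478, 0.08209, giving H' = 0.68053.
Difference = |1.27626 − 0.68053| = 0.59573, i.e. 0.596 to 3 decimal places.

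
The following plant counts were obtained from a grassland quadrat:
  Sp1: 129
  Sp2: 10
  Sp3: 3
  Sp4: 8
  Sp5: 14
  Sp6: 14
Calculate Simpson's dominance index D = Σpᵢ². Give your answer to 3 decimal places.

0.543

Total N = 129+10+3+8+14+14 = 178, so the proportions are 0.72472, 0.05618, 0.01685, 0.04494, 0.07865, 0.07865 (working shown to 5 dp, full precision carried).
D = 0.72472² + 0.05618² + 0.01685² + 0.04494² + 0.07865² + 0.07865² = 0.52522 + 0.00316 + 0.00028 + 0.00202 + 0.00619 + 0.00619 = 0.54305.
To 3 decimal places, D = 0.543.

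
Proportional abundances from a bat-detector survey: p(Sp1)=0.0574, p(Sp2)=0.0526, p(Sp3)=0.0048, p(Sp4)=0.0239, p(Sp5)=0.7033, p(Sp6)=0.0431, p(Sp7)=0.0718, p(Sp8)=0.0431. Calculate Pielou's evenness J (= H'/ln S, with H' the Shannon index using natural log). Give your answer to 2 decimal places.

H' = −Σ pᵢ ln pᵢ = −((-0.1640) + (-0.1549) + (-0.0256) + (-0.0892) + (-0.2475) + (-0.1355) + (-0.1891) + (-0.1355)) = 1.1415 (working shown to 4 dp, full precision carried).
With S = 8 species, ln S = 2.0794, so J = 1.1415/2.0794 = 0.5489, i.e. 0.55 to 2 decimal places.

0.55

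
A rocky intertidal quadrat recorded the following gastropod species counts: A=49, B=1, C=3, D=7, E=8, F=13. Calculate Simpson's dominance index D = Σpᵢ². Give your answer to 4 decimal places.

Total N = 49+1+3+7+8+13 = 81, so the proportions are 0.604938, 0.012346, 0.037037, 0.08642, 0.098765, 0.160494 (working shown to 6 dp, full precision carried).
D = 0.604938² + 0.012346² + 0.037037² + 0.08642² + 0.098765² + 0.160494² = 0.365950 + 0.000152 + 0.001372 + 0.007468 + 0.009755 + 0.025758 = 0.410456.
To 4 decimal places, D = 0.4105.

0.4105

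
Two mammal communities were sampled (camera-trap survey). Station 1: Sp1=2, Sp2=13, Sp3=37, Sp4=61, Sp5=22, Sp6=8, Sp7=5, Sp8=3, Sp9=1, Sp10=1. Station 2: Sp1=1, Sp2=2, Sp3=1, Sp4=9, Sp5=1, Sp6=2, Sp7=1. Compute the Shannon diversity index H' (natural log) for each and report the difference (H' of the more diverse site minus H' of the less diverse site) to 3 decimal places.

Station 1: N=153, proportions 0.013072, 0.084967, 0.24183, 0.398693, 0.143791, 0.052288, 0.03268, 0.019608, 0.006536, 0.006536, giving H' = 1.663906 (working shown to 6 dp, full precision carried).
Station 2: N=17, proportions 0.058824, 0.117647, 0.058824, 0.529412, 0.058824, 0.117647, 0.058824, giving H' = 1.506883.
Difference = |1.663906 − 1.506883| = 0.157023, i.e. 0.157 to 3 decimal places.

0.157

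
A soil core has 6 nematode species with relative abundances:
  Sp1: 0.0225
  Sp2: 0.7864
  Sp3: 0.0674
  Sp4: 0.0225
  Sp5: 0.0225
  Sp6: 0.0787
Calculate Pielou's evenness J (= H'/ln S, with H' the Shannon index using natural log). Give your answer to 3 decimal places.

0.462

H' = −Σ pᵢ ln pᵢ = −((-0.08537) + (-0.18896) + (-0.18179) + (-0.08537) + (-0.08537) + (-0.20006)) = 0.82692 (working shown to 5 dp, full precision carried).
With S = 6 species, ln S = 1.79176, so J = 0.82692/1.79176 = 0.46152, i.e. 0.462 to 3 decimal places.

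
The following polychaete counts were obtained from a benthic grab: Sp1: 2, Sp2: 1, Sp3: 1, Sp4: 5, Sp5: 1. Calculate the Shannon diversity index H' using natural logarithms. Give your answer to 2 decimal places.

Total N = 2+1+1+5+1 = 10, so the proportions are 0.2, 0.1, 0.1, 0.5, 0.1 (working shown to 4 dp, full precision carried).
Each pᵢ ln pᵢ term: 0.2×(-1.6094)=-0.3219, 0.1×(-2.3026)=-0.2303, 0.1×(-2.3026)=-0.2303, 0.5×(-0.6931)=-0.3466, 0.1×(-2.3026)=-0.2303.
Sum = -1.3592, so H' = 1.36.

1.36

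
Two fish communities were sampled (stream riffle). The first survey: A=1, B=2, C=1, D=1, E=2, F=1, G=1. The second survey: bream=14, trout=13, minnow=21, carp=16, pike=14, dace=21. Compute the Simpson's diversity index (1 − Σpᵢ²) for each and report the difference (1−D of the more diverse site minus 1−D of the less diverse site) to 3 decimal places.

0.013

The first survey: N=9, proportions 0.11111, 0.22222, 0.11111, 0.11111, 0.22222, 0.11111, 0.11111, giving 1−D = 0.83951 (working shown to 5 dp, full precision carried).
The second survey: N=99, proportions 0.14141, 0.13131, 0.21212, 0.16162, 0.14141, 0.21212, giving 1−D = 0.82665.
Difference = |0.83951 − 0.82665| = 0.01286, i.e. 0.013 to 3 decimal places.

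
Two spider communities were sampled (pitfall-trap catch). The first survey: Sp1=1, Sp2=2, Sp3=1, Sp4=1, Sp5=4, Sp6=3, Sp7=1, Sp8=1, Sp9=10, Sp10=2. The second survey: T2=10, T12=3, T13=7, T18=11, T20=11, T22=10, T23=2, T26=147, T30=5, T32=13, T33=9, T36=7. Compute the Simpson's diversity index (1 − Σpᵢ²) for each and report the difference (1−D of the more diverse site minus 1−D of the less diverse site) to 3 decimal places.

0.202

The first survey: N=26, proportions 0.03846, 0.07692, 0.03846, 0.03846, 0.15385, 0.11538, 0.03846, 0.03846, 0.38462, 0.07692, giving 1−D = 0.79586 (working shown to 5 dp, full precision carried).
The second survey: N=235, proportions 0.04255, 0.01277, 0.02979, 0.04681, 0.04681, 0.04255, 0.00851, 0.62553, 0.02128, 0.05532, 0.0383, 0.02979, giving 1−D = 0.59372.
Difference = |0.79586 − 0.59372| = 0.20214, i.e. 0.202 to 3 decimal places.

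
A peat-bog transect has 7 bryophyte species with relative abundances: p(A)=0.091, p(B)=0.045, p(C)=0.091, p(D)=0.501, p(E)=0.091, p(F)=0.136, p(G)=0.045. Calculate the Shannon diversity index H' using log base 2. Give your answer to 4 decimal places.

2.2377

Each pᵢ log₂ pᵢ term (working shown to 6 dp, full precision carried): 0.091×(-3.457990)=-0.314677, 0.045×(-4.473931)=-0.201327, 0.091×(-3.457990)=-0.314677, 0.501×(-0.997117)=-0.499556, 0.091×(-3.457990)=-0.314677, 0.136×(-2.878321)=-0.391452, 0.045×(-4.473931)=-0.201327.
Sum = -2.237693, so H' = 2.2377.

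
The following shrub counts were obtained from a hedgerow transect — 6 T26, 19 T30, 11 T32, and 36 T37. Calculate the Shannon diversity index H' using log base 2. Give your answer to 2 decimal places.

Total N = 6+19+11+36 = 72, so the proportions are 0.0833, 0.2639, 0.1528, 0.5 (working shown to 4 dp, full precision carried).
Each pᵢ log₂ pᵢ term: 0.0833×(-3.5850)=-0.2987, 0.2639×(-1.9220)=-0.5072, 0.1528×(-2.7105)=-0.4141, 0.5×(-1.0000)=-0.5000.
Sum = -1.7200, so H' = 1.72.

1.72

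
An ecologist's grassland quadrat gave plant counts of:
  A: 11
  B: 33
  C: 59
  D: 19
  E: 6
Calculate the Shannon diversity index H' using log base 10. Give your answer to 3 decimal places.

Total N = 11+33+59+19+6 = 128, so the proportions are 0.08594, 0.25781, 0.46094, 0.14844, 0.04688 (working shown to 5 dp, full precision carried).
Each pᵢ log₁₀ pᵢ term: 0.08594×(-1.06582)=-0.09159, 0.25781×(-0.58870)=-0.15177, 0.46094×(-0.33636)=-0.15504, 0.14844×(-0.82846)=-0.12297, 0.04688×(-1.32906)=-0.06230.
Sum = -0.58368, so H' = 0.584.

0.584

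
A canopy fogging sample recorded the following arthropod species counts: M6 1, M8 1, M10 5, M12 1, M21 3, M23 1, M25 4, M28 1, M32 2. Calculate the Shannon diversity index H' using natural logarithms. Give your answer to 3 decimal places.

Total N = 1+1+5+1+3+1+4+1+2 = 19, so the proportions are 0.05263, 0.05263, 0.26316, 0.05263, 0.15789, 0.05263, 0.21053, 0.05263, 0.10526 (working shown to 5 dp, full precision carried).
Each pᵢ ln pᵢ term: 0.05263×(-2.94444)=-0.15497, 0.05263×(-2.94444)=-0.15497, 0.26316×(-1.33500)=-0.35132, 0.05263×(-2.94444)=-0.15497, 0.15789×(-1.84583)=-0.29145, 0.05263×(-2.94444)=-0.15497, 0.21053×(-1.55814)=-0.32803, 0.05263×(-2.94444)=-0.15497, 0.10526×(-2.25129)=-0.23698.
Sum = -1.98262, so H' = 1.983.

1.983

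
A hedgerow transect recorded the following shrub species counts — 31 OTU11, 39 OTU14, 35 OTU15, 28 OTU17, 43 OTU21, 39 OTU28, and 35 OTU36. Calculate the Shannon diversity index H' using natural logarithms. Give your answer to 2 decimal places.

1.94

Total N = 31+39+35+28+43+39+35 = 250, so the proportions are 0.124, 0.156, 0.14, 0.112, 0.172, 0.156, 0.14 (working shown to 4 dp, full precision carried).
Each pᵢ ln pᵢ term: 0.124×(-2.0875)=-0.2588, 0.156×(-1.8579)=-0.2898, 0.14×(-1.9661)=-0.2753, 0.112×(-2.1893)=-0.2452, 0.172×(-1.7603)=-0.3028, 0.156×(-1.8579)=-0.2898, 0.14×(-1.9661)=-0.2753.
Sum = -1.9370, so H' = 1.94.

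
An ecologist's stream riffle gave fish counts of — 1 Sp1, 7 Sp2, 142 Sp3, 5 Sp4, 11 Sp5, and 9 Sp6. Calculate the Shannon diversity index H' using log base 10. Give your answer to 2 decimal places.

Total N = 1+7+142+5+11+9 = 175, so the proportions are 0.0057, 0.04, 0.8114, 0.0286, 0.0629, 0.0514 (working shown to 4 dp, full precision carried).
Each pᵢ log₁₀ pᵢ term: 0.0057×(-2.2430)=-0.0128, 0.04×(-1.3979)=-0.0559, 0.8114×(-0.0907)=-0.0736, 0.0286×(-1.5441)=-0.0441, 0.0629×(-1.2016)=-0.0755, 0.0514×(-1.2888)=-0.0663.
Sum = -0.3283, so H' = 0.33.

0.33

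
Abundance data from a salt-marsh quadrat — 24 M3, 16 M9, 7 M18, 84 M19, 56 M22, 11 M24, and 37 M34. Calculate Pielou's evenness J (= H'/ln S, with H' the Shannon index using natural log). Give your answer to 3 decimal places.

0.855

Total N = 24+16+7+84+56+11+37 = 235, so the proportions are 0.10213, 0.06809, 0.02979, 0.35745, 0.2383, 0.04681, 0.15745 (working shown to 5 dp, full precision carried).
H' = −Σ pᵢ ln pᵢ = −((-0.23301) + (-0.18294) + (-0.10466) + (-0.36773) + (-0.34177) + (-0.14331) + (-0.29107)) = 1.66450.
With S = 7 species, ln S = 1.94591, so J = 1.66450/1.94591 = 0.85538, i.e. 0.855 to 3 decimal places.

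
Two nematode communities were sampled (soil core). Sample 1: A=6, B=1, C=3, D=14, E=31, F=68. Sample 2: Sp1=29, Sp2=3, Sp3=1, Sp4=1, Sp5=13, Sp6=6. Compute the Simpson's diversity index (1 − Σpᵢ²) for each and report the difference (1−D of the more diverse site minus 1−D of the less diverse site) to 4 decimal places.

0.0089

Sample 1: N=123, proportions 0.04878, 0.00813, 0.02439, 0.113821, 0.252033, 0.552846, giving 1−D = 0.614846 (working shown to 6 dp, full precision carried).
Sample 2: N=53, proportions 0.54717, 0.056604, 0.018868, 0.018868, 0.245283, 0.113208, giving 1−D = 0.623710.
Difference = |0.614846 − 0.623710| = 0.008864, i.e. 0.0089 to 4 decimal places.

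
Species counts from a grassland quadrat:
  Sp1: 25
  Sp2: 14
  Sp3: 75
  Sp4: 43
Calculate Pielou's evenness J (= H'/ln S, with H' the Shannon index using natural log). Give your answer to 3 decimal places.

Total N = 25+14+75+43 = 157, so the proportions are 0.15924, 0.08917, 0.47771, 0.27389 (working shown to 5 dp, full precision carried).
H' = −Σ pᵢ ln pᵢ = −((-0.29257) + (-0.21555) + (-0.35291) + (-0.35469)) = 1.21572.
With S = 4 species, ln S = 1.38629, so J = 1.21572/1.38629 = 0.87696, i.e. 0.877 to 3 decimal places.

0.877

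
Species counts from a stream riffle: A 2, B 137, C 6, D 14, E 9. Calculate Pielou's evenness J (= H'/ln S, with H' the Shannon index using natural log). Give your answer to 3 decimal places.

0.436

Total N = 2+137+6+14+9 = 168, so the proportions are 0.0119, 0.81548, 0.03571, 0.08333, 0.05357 (working shown to 5 dp, full precision carried).
H' = −Σ pᵢ ln pᵢ = −((-0.05275) + (-0.16634) + (-0.11901) + (-0.20708) + (-0.15679)) = 0.70196.
With S = 5 species, ln S = 1.60944, so J = 0.70196/1.60944 = 0.43615, i.e. 0.436 to 3 decimal places.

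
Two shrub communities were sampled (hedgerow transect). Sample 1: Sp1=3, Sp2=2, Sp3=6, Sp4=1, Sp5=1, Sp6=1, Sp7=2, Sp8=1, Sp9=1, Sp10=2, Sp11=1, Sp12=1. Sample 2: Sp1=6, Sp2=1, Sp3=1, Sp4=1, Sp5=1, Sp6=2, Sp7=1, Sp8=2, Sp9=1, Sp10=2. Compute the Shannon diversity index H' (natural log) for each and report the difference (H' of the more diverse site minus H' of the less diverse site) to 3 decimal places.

Sample 1: N=22, proportions 0.13636, 0.09091, 0.27273, 0.04545, 0.04545, 0.04545, 0.09091, 0.04545, 0.04545, 0.09091, 0.04545, 0.04545, giving H' = 2.26353 (working shown to 5 dp, full precision carried).
Sample 2: N=18, proportions 0.33333, 0.05556, 0.05556, 0.05556, 0.05556, 0.11111, 0.05556, 0.11111, 0.05556, 0.11111, giving H' = 2.06207.
Difference = |2.26353 − 2.06207| = 0.20146, i.e. 0.201 to 3 decimal places.

0.201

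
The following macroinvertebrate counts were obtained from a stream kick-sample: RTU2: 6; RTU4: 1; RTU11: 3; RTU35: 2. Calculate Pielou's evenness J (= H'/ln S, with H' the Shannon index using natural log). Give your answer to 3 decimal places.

Total N = 6+1+3+2 = 12, so the proportions are 0.5, 0.08333, 0.25, 0.16667 (working shown to 5 dp, full precision carried).
H' = −Σ pᵢ ln pᵢ = −((-0.34657) + (-0.20708) + (-0.34657) + (-0.29863)) = 1.19885.
With S = 4 species, ln S = 1.38629, so J = 1.19885/1.38629 = 0.86479, i.e. 0.865 to 3 decimal places.

0.865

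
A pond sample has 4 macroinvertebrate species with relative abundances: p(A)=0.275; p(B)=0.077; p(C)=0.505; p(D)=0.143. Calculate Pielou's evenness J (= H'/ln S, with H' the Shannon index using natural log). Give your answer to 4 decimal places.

H' = −Σ pᵢ ln pᵢ = −((-0.355021) + (-0.197424) + (-0.345014) + (-0.278122)) = 1.175581 (working shown to 6 dp, full precision carried).
With S = 4 species, ln S = 1.386294, so J = 1.175581/1.386294 = 0.848003, i.e. 0.8480 to 4 decimal places.

0.8480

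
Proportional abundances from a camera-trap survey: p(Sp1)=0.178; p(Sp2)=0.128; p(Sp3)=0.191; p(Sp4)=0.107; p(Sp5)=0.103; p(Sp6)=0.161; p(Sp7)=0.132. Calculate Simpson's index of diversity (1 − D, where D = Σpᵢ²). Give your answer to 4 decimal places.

0.8500

D = 0.178² + 0.128² + 0.191² + 0.107² + 0.103² + 0.161² + 0.132² = 0.031684 + 0.016384 + 0.036481 + 0.011449 + 0.010609 + 0.025921 + 0.017424 = 0.149952 (working shown to 6 dp, full precision carried).
So 1 − D = 0.850048, i.e. 0.8500 to 4 decimal places.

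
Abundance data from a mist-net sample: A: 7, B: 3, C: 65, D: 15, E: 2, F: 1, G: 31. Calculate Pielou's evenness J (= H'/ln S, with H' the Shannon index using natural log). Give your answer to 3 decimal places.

Total N = 7+3+65+15+2+1+31 = 124, so the proportions are 0.05645, 0.02419, 0.52419, 0.12097, 0.01613, 0.00806, 0.25 (working shown to 5 dp, full precision carried).
H' = −Σ pᵢ ln pᵢ = −((-0.16226) + (-0.09004) + (-0.33857) + (-0.25551) + (-0.06657) + (-0.03887) + (-0.34657)) = 1.29840.
With S = 7 species, ln S = 1.94591, so J = 1.29840/1.94591 = 0.66725, i.e. 0.667 to 3 decimal places.

0.667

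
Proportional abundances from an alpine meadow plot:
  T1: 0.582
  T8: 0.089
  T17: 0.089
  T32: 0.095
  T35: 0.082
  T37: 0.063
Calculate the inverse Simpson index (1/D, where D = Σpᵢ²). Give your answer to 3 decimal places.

2.672

D = 0.582² + 0.089² + 0.089² + 0.095² + 0.082² + 0.063² = 0.338724 + 0.007921 + 0.007921 + 0.009025 + 0.006724 + 0.003969 = 0.374284 (working shown to 6 dp, full precision carried).
So 1/D = 2.67177, i.e. 2.672 to 3 decimal places.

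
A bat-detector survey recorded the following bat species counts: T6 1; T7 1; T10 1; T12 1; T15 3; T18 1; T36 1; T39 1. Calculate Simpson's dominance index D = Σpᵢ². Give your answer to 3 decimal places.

Total N = 1+1+1+1+3+1+1+1 = 10, so the proportions are 0.1, 0.1, 0.1, 0.1, 0.3, 0.1, 0.1, 0.1 (working shown to 5 dp, full precision carried).
D = 0.1² + 0.1² + 0.1² + 0.1² + 0.3² + 0.1² + 0.1² + 0.1² = 0.01000 + 0.01000 + 0.01000 + 0.01000 + 0.09000 + 0.01000 + 0.01000 + 0.01000 = 0.16000.
To 3 decimal places, D = 0.160.

0.160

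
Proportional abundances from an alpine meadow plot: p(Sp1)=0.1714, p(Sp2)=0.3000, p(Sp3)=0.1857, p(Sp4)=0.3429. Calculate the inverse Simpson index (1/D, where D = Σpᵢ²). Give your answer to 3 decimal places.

3.684

D = 0.1714² + 0.3² + 0.1857² + 0.3429² = 0.0293780 + 0.0900000 + 0.0344845 + 0.1175804 = 0.2714429 (working shown to 7 dp, full precision carried).
So 1/D = 3.68402, i.e. 3.684 to 3 decimal places.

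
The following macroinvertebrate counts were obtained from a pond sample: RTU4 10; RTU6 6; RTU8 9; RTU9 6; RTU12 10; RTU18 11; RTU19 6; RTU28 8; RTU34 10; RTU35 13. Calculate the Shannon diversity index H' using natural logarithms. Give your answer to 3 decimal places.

Total N = 10+6+9+6+10+11+6+8+10+13 = 89, so the proportions are 0.11236, 0.06742, 0.10112, 0.06742, 0.11236, 0.1236, 0.06742, 0.08989, 0.11236, 0.14607 (working shown to 5 dp, full precision carried).
Each pᵢ ln pᵢ term: 0.11236×(-2.18605)=-0.24562, 0.06742×(-2.69688)=-0.18181, 0.10112×(-2.29141)=-0.23172, 0.06742×(-2.69688)=-0.18181, 0.11236×(-2.18605)=-0.24562, 0.1236×(-2.09074)=-0.25841, 0.06742×(-2.69688)=-0.18181, 0.08989×(-2.40919)=-0.21656, 0.11236×(-2.18605)=-0.24562, 0.14607×(-1.92369)=-0.28099.
Sum = -2.26997, so H' = 2.270.

2.270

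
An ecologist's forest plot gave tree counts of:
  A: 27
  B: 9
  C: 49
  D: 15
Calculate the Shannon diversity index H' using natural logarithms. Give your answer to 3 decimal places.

Total N = 27+9+49+15 = 100, so the proportions are 0.27, 0.09, 0.49, 0.15 (working shown to 5 dp, full precision carried).
Each pᵢ ln pᵢ term: 0.27×(-1.30933)=-0.35352, 0.09×(-2.40795)=-0.21672, 0.49×(-0.71335)=-0.34954, 0.15×(-1.89712)=-0.28457.
Sum = -1.20434, so H' = 1.204.

1.204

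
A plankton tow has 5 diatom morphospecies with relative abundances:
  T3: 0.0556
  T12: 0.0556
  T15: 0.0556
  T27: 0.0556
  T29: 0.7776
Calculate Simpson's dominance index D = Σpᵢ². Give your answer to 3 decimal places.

D = 0.0556² + 0.0556² + 0.0556² + 0.0556² + 0.7776² = 0.00309 + 0.00309 + 0.00309 + 0.00309 + 0.60466 = 0.61703 (working shown to 5 dp, full precision carried).
To 3 decimal places, D = 0.617.

0.617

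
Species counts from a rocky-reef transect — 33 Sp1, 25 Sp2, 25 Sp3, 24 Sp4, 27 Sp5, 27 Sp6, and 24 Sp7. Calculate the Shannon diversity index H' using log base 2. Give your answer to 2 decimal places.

2.80

Total N = 33+25+25+24+27+27+24 = 185, so the proportions are 0.1784, 0.1351, 0.1351, 0.1297, 0.1459, 0.1459, 0.1297 (working shown to 4 dp, full precision carried).
Each pᵢ log₂ pᵢ term: 0.1784×(-2.4870)=-0.4436, 0.1351×(-2.8875)=-0.3902, 0.1351×(-2.8875)=-0.3902, 0.1297×(-2.9464)=-0.3822, 0.1459×(-2.7765)=-0.4052, 0.1459×(-2.7765)=-0.4052, 0.1297×(-2.9464)=-0.3822.
Sum = -2.7989, so H' = 2.80.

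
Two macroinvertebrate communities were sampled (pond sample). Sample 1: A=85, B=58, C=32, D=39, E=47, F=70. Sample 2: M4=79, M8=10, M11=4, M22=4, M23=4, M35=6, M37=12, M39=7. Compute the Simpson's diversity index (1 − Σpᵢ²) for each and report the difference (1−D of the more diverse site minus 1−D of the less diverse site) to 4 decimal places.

0.2321

Sample 1: N=331, proportions 0.256798, 0.175227, 0.096677, 0.117825, 0.141994, 0.21148, giving 1−D = 0.815235 (working shown to 6 dp, full precision carried).
Sample 2: N=126, proportions 0.626984, 0.079365, 0.031746, 0.031746, 0.031746, 0.047619, 0.095238, 0.055556, giving 1−D = 0.583144.
Difference = |0.815235 − 0.583144| = 0.232091, i.e. 0.2321 to 4 decimal places.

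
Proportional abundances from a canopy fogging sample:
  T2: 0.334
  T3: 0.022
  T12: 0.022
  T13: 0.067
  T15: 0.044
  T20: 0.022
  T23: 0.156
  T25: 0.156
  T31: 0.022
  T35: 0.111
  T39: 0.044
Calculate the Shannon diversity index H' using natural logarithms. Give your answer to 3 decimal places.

1.982

Each pᵢ ln pᵢ term (working shown to 5 dp, full precision carried): 0.334×(-1.09661)=-0.36627, 0.022×(-3.81671)=-0.08397, 0.022×(-3.81671)=-0.08397, 0.067×(-2.70306)=-0.18111, 0.044×(-3.12357)=-0.13744, 0.022×(-3.81671)=-0.08397, 0.156×(-1.85790)=-0.28983, 0.156×(-1.85790)=-0.28983, 0.022×(-3.81671)=-0.08397, 0.111×(-2.19823)=-0.24400, 0.044×(-3.12357)=-0.13744.
Sum = -1.98179, so H' = 1.982.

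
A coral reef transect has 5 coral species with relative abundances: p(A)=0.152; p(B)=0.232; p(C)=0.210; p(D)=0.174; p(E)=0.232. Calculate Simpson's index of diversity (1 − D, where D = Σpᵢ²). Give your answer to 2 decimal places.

D = 0.152² + 0.232² + 0.21² + 0.174² + 0.232² = 0.0231 + 0.0538 + 0.0441 + 0.0303 + 0.0538 = 0.2051 (working shown to 4 dp, full precision carried).
So 1 − D = 0.7949, i.e. 0.79 to 2 decimal places.

0.79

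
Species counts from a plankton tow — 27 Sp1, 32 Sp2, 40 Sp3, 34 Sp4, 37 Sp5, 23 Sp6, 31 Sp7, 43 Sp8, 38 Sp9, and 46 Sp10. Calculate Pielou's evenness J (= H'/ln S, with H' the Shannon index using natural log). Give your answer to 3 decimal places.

Total N = 27+32+40+34+37+23+31+43+38+46 = 351, so the proportions are 0.07692, 0.09117, 0.11396, 0.09687, 0.10541, 0.06553, 0.08832, 0.12251, 0.10826, 0.13105 (working shown to 5 dp, full precision carried).
H' = −Σ pᵢ ln pᵢ = −((-0.19730) + (-0.21835) + (-0.24751) + (-0.22613) + (-0.23717) + (-0.17858) + (-0.21433) + (-0.25721) + (-0.24069) + (-0.26632)) = 2.28360.
With S = 10 species, ln S = 2.30259, so J = 2.28360/2.30259 = 0.99175, i.e. 0.992 to 3 decimal places.

0.992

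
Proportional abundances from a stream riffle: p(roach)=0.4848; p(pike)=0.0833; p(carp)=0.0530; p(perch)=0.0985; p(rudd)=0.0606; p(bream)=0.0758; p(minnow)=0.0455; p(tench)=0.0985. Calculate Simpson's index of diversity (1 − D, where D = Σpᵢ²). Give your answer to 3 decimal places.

0.724

D = 0.4848² + 0.0833² + 0.053² + 0.0985² + 0.0606² + 0.0758² + 0.0455² + 0.0985² = 0.23503 + 0.00694 + 0.00281 + 0.00970 + 0.00367 + 0.00575 + 0.00207 + 0.00970 = 0.27567 (working shown to 5 dp, full precision carried).
So 1 − D = 0.72433, i.e. 0.724 to 3 decimal places.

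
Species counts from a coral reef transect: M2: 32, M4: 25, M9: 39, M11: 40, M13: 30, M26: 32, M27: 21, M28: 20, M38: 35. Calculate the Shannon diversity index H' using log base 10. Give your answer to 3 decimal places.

Total N = 32+25+39+40+30+32+21+20+35 = 274, so the proportions are 0.11679, 0.09124, 0.14234, 0.14599, 0.10949, 0.11679, 0.07664, 0.07299, 0.12774 (working shown to 5 dp, full precision carried).
Each pᵢ log₁₀ pᵢ term: 0.11679×(-0.93260)=-0.10892, 0.09124×(-1.03981)=-0.09487, 0.14234×(-0.84669)=-0.12051, 0.14599×(-0.83569)=-0.12200, 0.10949×(-0.96063)=-0.10518, 0.11679×(-0.93260)=-0.10892, 0.07664×(-1.11553)=-0.08550, 0.07299×(-1.13672)=-0.08297, 0.12774×(-0.89368)=-0.11416.
Sum = -0.94302, so H' = 0.943.

0.943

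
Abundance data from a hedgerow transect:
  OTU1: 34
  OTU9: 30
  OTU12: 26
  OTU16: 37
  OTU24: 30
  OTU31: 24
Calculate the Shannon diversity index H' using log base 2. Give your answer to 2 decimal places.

2.57

Total N = 34+30+26+37+30+24 = 181, so the proportions are 0.1878, 0.1657, 0.1436, 0.2044, 0.1657, 0.1326 (working shown to 4 dp, full precision carried).
Each pᵢ log₂ pᵢ term: 0.1878×(-2.4124)=-0.4532, 0.1657×(-2.5930)=-0.4298, 0.1436×(-2.7994)=-0.4021, 0.2044×(-2.2904)=-0.4682, 0.1657×(-2.5930)=-0.4298, 0.1326×(-2.9149)=-0.3865.
Sum = -2.5695, so H' = 2.57.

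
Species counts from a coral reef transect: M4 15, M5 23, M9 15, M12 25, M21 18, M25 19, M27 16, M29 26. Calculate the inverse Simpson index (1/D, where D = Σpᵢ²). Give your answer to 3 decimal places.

7.653

Total N = 15+23+15+25+18+19+16+26 = 157, so the proportions are 0.0955414, 0.1464968, 0.0955414, 0.1592357, 0.1146497, 0.1210191, 0.1019108, 0.1656051 (working shown to 7 dp, full precision carried).
D = 0.0955414² + 0.1464968² + 0.0955414² + 0.1592357² + 0.1146497² + 0.1210191² + 0.1019108² + 0.1656051² = 0.0091282 + 0.0214613 + 0.0091282 + 0.0253560 + 0.0131445 + 0.0146456 + 0.0103858 + 0.0274250 = 0.1306747.
So 1/D = 7.65259, i.e. 7.653 to 3 decimal places.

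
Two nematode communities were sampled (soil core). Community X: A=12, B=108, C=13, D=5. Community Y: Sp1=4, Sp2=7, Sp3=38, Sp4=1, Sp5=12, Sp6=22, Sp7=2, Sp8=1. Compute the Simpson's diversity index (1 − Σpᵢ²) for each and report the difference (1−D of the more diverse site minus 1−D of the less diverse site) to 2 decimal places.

Community X: N=138, proportions 0.087, 0.7826, 0.0942, 0.0362, giving 1−D = 0.3698 (working shown to 4 dp, full precision carried).
Community Y: N=87, proportions 0.046, 0.0805, 0.4368, 0.0115, 0.1379, 0.2529, 0.023, 0.0115, giving 1−D = 0.7169.
Difference = |0.3698 − 0.7169| = 0.3471, i.e. 0.35 to 2 decimal places.

0.35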